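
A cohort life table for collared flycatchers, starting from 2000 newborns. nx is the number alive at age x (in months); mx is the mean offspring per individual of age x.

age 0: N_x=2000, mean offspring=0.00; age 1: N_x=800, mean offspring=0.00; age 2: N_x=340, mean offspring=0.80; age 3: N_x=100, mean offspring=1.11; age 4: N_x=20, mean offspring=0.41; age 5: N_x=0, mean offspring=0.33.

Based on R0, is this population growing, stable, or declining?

lx = nx/n0 = nx/2000: 1, 0.4, 0.17, 0.05, 0.01, 0
R0 = Σ lx·mx = 0 + 0 + 0.136 + 0.0555 + 0.0041 + 0 = 0.1956
R0 < 1, so the population is declining.

declining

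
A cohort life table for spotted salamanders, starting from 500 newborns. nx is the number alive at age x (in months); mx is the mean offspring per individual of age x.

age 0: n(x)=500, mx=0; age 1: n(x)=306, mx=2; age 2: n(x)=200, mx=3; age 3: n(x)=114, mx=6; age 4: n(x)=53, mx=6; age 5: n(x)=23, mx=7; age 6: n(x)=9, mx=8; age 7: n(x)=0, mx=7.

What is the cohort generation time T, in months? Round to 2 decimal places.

2.60

lx = nx/n0 = nx/500: 1, 0.612, 0.4, 0.228, 0.106, 0.046, 0.018, 0
lx·mx: 0, 1.224, 1.2, 1.368, 0.636, 0.322, 0.144, 0 → R0 = 4.894
x·lx·mx: 0, 1.224, 2.4, 4.104, 2.544, 1.61, 0.864, 0 → Σ = 12.746
T = 12.746 / 4.894 = 2.604414… → 2.60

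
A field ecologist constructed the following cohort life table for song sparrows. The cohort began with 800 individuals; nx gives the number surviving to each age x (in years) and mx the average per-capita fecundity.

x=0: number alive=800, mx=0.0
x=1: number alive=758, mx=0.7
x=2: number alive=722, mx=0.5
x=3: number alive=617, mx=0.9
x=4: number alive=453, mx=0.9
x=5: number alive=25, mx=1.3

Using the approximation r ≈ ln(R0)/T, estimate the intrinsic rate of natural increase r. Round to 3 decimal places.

lx = nx/n0 = nx/800: 1, 0.9475, 0.9025, 0.77125, 0.56625, 0.03125
R0 = Σ lx·mx = 0 + 0.66325 + 0.45125 + 0.69413… + 0.50963… + 0.04063… = 2.358875
Σ x·lx·mx = 5.88975; T = 5.88975/2.358875 = 2.49685…
r ≈ ln(R0)/T = ln(2.358875)/2.49685… = 0.34371… → 0.344

0.344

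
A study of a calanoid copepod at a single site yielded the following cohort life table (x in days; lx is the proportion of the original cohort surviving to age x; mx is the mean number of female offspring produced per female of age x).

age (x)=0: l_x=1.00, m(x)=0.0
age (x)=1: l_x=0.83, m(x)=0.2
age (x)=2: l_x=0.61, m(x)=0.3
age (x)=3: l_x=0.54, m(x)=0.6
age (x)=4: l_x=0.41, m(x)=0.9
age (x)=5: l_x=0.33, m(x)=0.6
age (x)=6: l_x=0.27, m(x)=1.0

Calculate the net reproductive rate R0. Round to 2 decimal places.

1.51

lx·mx by age: 0, 0.166, 0.183, 0.324, 0.369, 0.198, 0.27
R0 = Σ lx·mx = 1.51 → 1.51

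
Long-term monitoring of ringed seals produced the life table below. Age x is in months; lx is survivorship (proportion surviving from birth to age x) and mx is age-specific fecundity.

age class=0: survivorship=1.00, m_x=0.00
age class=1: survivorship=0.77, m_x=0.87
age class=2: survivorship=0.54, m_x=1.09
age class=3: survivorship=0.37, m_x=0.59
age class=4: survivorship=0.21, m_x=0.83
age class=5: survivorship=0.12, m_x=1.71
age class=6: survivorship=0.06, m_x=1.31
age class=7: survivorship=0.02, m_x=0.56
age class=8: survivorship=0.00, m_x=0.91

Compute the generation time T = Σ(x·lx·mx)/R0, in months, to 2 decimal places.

lx·mx: 0, 0.6699, 0.5886, 0.2183, 0.1743, 0.2052, 0.0786, 0.0112, 0 → R0 = 1.9461
x·lx·mx: 0, 0.6699, 1.1772, 0.6549, 0.6972, 1.026, 0.4716, 0.0784, 0 → Σ = 4.7752
T = 4.7752 / 1.9461 = 2.453728… → 2.45

2.45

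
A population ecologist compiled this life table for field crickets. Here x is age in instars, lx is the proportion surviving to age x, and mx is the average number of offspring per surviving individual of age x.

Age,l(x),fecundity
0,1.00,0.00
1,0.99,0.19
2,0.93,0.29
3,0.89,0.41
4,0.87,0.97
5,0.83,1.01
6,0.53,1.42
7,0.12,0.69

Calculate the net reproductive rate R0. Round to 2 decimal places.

3.34

lx·mx by age: 0, 0.1881, 0.2697, 0.3649, 0.8439, 0.8383, 0.7526, 0.0828
R0 = Σ lx·mx = 3.3403 → 3.34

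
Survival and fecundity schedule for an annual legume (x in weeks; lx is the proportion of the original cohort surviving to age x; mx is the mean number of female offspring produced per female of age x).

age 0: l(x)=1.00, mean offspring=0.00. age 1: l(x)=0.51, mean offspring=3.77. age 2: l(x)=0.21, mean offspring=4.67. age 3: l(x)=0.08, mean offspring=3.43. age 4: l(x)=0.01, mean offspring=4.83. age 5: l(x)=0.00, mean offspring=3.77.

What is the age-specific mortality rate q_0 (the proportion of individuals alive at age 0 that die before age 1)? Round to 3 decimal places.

q_0 = (l_0 − l_1) / l_0 = (1 − 0.51) / 1
     = 0.49 / 1 = 0.49 → 0.490

0.490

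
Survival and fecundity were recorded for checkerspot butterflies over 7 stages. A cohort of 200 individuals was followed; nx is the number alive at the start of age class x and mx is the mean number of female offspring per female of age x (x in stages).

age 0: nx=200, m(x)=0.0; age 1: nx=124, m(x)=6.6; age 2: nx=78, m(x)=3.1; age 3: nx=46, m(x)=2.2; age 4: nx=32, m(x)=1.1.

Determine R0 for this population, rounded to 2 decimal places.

5.98

lx = nx/n0 = nx/200: 1, 0.62, 0.39, 0.23, 0.16
lx·mx by age: 0, 4.092, 1.209, 0.506, 0.176
R0 = Σ lx·mx = 5.983 → 5.98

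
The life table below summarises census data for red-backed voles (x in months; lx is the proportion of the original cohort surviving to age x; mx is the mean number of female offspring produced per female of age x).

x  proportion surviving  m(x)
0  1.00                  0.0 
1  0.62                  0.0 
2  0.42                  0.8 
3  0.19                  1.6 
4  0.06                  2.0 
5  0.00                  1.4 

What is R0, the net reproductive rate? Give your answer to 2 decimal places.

lx·mx by age: 0, 0, 0.336, 0.304, 0.12, 0
R0 = Σ lx·mx = 0.76 → 0.76

0.76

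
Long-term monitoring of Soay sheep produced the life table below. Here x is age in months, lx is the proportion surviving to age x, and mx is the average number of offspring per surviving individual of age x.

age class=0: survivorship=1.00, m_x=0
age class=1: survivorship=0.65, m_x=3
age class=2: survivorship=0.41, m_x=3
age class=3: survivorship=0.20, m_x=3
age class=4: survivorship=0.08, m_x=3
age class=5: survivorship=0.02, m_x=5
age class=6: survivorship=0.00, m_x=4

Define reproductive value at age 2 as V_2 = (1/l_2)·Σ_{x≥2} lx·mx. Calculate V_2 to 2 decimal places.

5.29

lx·mx for x ≥ 2: 1.23, 0.6, 0.24, 0.1, 0 → sum = 2.17
V_2 = 2.17 / l_2 = 2.17 / 0.41 = 5.292683… → 5.29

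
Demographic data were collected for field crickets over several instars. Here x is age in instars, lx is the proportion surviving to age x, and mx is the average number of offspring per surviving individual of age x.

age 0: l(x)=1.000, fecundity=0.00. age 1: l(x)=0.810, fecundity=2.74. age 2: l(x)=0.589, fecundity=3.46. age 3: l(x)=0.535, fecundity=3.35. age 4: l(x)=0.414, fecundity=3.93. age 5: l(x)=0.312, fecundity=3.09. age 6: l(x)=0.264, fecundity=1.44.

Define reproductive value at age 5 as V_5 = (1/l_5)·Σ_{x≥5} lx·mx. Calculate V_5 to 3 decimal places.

lx·mx for x ≥ 5: 0.96408, 0.38016 → sum = 1.34424
V_5 = 1.34424 / l_5 = 1.34424 / 0.312 = 4.308462… → 4.308

4.308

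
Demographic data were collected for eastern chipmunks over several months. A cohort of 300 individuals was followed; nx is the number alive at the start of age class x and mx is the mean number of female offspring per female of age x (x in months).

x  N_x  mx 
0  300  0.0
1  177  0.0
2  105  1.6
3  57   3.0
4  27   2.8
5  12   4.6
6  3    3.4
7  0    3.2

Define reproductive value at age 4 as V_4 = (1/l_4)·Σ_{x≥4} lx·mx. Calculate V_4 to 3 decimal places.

5.222

lx = nx/n0 = nx/300: 1, 0.59, 0.35, 0.19, 0.09, 0.04, 0.01, 0
lx·mx for x ≥ 4: 0.252, 0.184, 0.034, 0 → sum = 0.47
V_4 = 0.47 / l_4 = 0.47 / 0.09 = 5.222222… → 5.222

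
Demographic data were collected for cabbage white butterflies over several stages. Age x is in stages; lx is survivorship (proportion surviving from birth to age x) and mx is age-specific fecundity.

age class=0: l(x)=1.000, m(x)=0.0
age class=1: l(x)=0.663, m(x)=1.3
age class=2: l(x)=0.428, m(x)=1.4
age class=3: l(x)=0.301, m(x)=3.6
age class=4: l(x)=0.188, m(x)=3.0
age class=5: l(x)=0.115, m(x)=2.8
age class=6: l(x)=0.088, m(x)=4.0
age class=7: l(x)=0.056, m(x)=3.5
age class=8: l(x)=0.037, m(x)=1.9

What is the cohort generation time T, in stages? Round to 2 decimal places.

lx·mx: 0, 0.8619, 0.5992, 1.0836, 0.564, 0.322, 0.352, 0.196, 0.0703 → R0 = 4.049
x·lx·mx: 0, 0.8619, 1.1984, 3.2508, 2.256, 1.61, 2.112, 1.372, 0.5624 → Σ = 13.2235
T = 13.2235 / 4.049 = 3.265868… → 3.27

3.27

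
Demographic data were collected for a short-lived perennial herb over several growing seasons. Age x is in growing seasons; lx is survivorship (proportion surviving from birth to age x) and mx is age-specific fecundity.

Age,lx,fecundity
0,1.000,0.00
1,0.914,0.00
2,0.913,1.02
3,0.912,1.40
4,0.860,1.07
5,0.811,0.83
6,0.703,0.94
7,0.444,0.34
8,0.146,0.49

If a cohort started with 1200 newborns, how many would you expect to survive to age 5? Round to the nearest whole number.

973

Expected survivors = N0 · l_5 = 1200 × 0.811 = 973.2 → 973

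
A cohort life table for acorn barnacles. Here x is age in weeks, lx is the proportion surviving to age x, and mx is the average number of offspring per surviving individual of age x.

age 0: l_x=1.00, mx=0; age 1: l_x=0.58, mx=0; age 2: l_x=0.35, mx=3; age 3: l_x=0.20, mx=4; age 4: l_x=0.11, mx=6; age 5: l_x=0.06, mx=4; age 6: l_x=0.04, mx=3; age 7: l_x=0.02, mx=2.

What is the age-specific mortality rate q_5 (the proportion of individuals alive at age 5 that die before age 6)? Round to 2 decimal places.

q_5 = (l_5 − l_6) / l_5 = (0.06 − 0.04) / 0.06
     = 0.02 / 0.06 = 0.333333… → 0.33

0.33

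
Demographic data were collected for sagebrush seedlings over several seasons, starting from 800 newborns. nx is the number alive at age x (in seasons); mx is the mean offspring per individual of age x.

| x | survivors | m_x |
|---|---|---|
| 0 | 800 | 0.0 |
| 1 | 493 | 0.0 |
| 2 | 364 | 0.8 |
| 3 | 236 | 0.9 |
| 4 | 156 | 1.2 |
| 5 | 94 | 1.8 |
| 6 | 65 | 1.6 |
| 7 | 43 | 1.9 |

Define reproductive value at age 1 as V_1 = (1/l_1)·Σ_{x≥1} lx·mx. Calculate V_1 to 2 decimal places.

2.12

lx = nx/n0 = nx/800: 1, 0.61625, 0.455, 0.295, 0.195, 0.1175, 0.08125, 0.05375
lx·mx for x ≥ 1: 0, 0.364, 0.2655, 0.234, 0.2115, 0.13, 0.102125 → sum = 1.307125
V_1 = 1.307125 / l_1 = 1.307125 / 0.61625 = 2.121095… → 2.12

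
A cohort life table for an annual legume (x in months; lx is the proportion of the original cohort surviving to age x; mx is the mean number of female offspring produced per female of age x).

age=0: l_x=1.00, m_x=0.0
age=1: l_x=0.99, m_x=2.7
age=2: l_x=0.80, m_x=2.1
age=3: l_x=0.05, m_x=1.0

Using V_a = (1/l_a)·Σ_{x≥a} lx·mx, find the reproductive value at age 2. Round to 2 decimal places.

2.16

lx·mx for x ≥ 2: 1.68, 0.05 → sum = 1.73
V_2 = 1.73 / l_2 = 1.73 / 0.8 = 2.1625 → 2.16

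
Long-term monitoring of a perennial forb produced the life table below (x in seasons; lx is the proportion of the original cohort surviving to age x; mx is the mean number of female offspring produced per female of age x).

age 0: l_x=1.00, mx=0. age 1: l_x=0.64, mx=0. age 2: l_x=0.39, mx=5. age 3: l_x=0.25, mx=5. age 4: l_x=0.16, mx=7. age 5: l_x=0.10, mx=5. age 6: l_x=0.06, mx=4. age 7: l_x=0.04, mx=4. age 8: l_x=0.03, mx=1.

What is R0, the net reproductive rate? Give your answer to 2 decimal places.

5.25

lx·mx by age: 0, 0, 1.95, 1.25, 1.12, 0.5, 0.24, 0.16, 0.03
R0 = Σ lx·mx = 5.25 → 5.25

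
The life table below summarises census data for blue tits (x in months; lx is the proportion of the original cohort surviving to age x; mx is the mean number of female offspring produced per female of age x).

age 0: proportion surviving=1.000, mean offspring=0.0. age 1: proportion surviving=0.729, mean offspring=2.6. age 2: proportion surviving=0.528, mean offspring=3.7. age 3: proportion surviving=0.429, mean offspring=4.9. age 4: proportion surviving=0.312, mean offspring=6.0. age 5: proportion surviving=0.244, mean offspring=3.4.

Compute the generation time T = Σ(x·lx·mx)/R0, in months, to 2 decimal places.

2.74

lx·mx: 0, 1.8954, 1.9536, 2.1021, 1.872, 0.8296 → R0 = 8.6527
x·lx·mx: 0, 1.8954, 3.9072, 6.3063, 7.488, 4.148 → Σ = 23.7449
T = 23.7449 / 8.6527 = 2.744219… → 2.74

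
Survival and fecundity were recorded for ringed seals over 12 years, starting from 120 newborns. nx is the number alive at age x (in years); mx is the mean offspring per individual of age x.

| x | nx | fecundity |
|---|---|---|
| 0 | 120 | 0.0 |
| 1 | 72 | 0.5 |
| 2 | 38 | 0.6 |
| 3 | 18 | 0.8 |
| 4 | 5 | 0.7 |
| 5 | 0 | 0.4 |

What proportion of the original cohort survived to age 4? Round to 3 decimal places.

l_4 = n_4/n_0 = 5/120 = 0.041667… → 0.042

0.042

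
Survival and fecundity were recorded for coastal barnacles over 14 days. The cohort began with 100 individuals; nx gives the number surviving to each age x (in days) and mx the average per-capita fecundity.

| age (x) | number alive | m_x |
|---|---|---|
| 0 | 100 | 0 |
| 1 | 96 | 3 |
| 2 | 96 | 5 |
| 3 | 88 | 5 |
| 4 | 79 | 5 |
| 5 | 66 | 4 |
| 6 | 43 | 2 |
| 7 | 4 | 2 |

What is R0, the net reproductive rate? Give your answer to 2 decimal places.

19.61

lx = nx/n0 = nx/100: 1, 0.96, 0.96, 0.88, 0.79, 0.66, 0.43, 0.04
lx·mx by age: 0, 2.88, 4.8, 4.4, 3.95, 2.64, 0.86, 0.08
R0 = Σ lx·mx = 19.61 → 19.61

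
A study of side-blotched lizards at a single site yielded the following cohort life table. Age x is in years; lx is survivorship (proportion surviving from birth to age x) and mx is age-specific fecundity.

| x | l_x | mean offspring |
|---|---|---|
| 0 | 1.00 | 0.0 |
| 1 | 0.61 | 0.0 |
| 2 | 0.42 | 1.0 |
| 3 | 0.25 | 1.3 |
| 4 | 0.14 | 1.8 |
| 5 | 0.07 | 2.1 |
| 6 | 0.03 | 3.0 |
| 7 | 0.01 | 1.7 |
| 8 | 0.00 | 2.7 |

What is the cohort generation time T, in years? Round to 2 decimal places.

lx·mx: 0, 0, 0.42, 0.325, 0.252, 0.147, 0.09, 0.017, 0 → R0 = 1.251
x·lx·mx: 0, 0, 0.84, 0.975, 1.008, 0.735, 0.54, 0.119, 0 → Σ = 4.217
T = 4.217 / 1.251 = 3.370903… → 3.37

3.37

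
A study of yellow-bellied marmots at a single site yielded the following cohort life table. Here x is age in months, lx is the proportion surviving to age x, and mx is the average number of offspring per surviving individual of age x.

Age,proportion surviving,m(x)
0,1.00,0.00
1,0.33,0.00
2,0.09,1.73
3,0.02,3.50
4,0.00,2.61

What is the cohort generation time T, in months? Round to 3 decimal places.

lx·mx: 0, 0, 0.1557, 0.07, 0 → R0 = 0.2257
x·lx·mx: 0, 0, 0.3114, 0.21, 0 → Σ = 0.5214
T = 0.5214 / 0.2257 = 2.310146… → 2.310

2.310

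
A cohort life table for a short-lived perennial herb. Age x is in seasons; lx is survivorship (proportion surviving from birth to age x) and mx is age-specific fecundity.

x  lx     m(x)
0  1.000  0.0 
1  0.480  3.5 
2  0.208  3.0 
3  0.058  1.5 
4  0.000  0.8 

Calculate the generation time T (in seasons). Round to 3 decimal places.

lx·mx: 0, 1.68, 0.624, 0.087, 0 → R0 = 2.391
x·lx·mx: 0, 1.68, 1.248, 0.261, 0 → Σ = 3.189
T = 3.189 / 2.391 = 1.333752… → 1.334

1.334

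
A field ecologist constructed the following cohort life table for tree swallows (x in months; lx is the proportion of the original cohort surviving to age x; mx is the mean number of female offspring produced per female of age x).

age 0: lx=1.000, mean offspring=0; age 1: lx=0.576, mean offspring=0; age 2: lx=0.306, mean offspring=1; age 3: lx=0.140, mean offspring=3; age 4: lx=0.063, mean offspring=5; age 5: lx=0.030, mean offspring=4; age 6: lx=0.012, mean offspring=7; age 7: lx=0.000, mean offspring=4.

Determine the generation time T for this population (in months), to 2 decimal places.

3.40

lx·mx: 0, 0, 0.306, 0.42, 0.315, 0.12, 0.084, 0 → R0 = 1.245
x·lx·mx: 0, 0, 0.612, 1.26, 1.26, 0.6, 0.504, 0 → Σ = 4.236
T = 4.236 / 1.245 = 3.40241… → 3.40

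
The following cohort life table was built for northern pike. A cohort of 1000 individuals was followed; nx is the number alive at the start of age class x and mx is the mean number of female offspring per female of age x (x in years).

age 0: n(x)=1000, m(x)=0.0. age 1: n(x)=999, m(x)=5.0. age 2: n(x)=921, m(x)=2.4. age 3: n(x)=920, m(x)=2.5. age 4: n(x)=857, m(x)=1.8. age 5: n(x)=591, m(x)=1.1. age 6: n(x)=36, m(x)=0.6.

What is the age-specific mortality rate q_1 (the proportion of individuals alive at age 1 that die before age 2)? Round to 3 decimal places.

0.078

lx = nx/n0 = nx/1000: 1, 0.999, 0.921, 0.92, 0.857, 0.591, 0.036
q_1 = (l_1 − l_2) / l_1 = (0.999 − 0.921) / 0.999
     = 0.078 / 0.999 = 0.078078… → 0.078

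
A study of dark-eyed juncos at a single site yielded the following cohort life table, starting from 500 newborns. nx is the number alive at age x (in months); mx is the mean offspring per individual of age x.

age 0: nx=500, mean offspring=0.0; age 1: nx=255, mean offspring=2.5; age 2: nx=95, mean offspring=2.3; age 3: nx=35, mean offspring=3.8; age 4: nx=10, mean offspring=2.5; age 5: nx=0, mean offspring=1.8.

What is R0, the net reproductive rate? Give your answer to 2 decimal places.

lx = nx/n0 = nx/500: 1, 0.51, 0.19, 0.07, 0.02, 0
lx·mx by age: 0, 1.275, 0.437, 0.266, 0.05, 0
R0 = Σ lx·mx = 2.028 → 2.03

2.03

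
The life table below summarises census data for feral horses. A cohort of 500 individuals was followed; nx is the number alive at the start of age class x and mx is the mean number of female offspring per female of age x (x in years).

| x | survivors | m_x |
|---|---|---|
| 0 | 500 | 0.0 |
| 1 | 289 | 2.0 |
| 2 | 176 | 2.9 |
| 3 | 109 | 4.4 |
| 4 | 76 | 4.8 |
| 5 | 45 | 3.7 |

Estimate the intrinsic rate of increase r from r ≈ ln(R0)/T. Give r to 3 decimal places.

0.565

lx = nx/n0 = nx/500: 1, 0.578, 0.352, 0.218, 0.152, 0.09
R0 = Σ lx·mx = 0 + 1.156 + 1.0208 + 0.9592 + 0.7296 + 0.333 = 4.1986
Σ x·lx·mx = 10.6586; T = 10.6586/4.1986 = 2.53861…
r ≈ ln(R0)/T = ln(4.1986)/2.53861… = 0.56517… → 0.565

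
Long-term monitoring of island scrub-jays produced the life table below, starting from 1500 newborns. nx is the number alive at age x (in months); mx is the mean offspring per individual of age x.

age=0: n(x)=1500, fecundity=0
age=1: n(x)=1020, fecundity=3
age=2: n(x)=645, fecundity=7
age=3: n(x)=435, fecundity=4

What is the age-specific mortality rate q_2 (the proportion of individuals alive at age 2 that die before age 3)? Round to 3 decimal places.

0.326

lx = nx/n0 = nx/1500: 1, 0.68, 0.43, 0.29
q_2 = (l_2 − l_3) / l_2 = (0.43 − 0.29) / 0.43
     = 0.14 / 0.43 = 0.325581… → 0.326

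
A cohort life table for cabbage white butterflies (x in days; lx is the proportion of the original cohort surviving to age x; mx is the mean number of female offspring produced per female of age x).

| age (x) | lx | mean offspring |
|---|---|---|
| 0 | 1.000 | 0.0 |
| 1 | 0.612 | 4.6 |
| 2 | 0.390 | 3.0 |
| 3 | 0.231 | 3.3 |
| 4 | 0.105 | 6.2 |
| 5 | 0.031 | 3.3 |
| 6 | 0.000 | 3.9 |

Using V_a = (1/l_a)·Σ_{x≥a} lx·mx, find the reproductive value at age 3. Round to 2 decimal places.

lx·mx for x ≥ 3: 0.7623, 0.651, 0.1023, 0 → sum = 1.5156
V_3 = 1.5156 / l_3 = 1.5156 / 0.231 = 6.561039… → 6.56

6.56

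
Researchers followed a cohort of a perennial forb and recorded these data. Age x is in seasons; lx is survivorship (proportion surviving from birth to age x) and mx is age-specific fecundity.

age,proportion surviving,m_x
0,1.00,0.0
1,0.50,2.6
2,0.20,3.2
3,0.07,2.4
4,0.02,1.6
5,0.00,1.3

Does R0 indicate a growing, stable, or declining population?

growing

R0 = Σ lx·mx = 0 + 1.3 + 0.64 + 0.168 + 0.032 + 0 = 2.14
R0 > 1, so the population is growing.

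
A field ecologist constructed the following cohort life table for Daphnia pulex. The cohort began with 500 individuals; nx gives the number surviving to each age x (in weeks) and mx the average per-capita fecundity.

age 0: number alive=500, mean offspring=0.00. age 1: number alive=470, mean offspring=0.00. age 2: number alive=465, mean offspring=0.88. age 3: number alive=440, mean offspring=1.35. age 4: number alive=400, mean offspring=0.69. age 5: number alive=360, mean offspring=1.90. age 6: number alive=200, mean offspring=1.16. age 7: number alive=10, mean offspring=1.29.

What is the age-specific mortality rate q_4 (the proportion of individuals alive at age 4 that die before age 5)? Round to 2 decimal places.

lx = nx/n0 = nx/500: 1, 0.94, 0.93, 0.88, 0.8, 0.72, 0.4, 0.02
q_4 = (l_4 − l_5) / l_4 = (0.8 − 0.72) / 0.8
     = 0.08 / 0.8 = 0.1 → 0.10

0.10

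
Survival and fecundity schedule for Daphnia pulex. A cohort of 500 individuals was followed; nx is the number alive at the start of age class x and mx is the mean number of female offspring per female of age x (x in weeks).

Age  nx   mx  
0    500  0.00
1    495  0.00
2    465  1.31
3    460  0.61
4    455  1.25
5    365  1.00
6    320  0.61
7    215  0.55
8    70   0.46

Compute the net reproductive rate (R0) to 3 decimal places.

lx = nx/n0 = nx/500: 1, 0.99, 0.93, 0.92, 0.91, 0.73, 0.64, 0.43, 0.14
lx·mx by age: 0, 0, 1.2183, 0.5612, 1.1375, 0.73, 0.3904, 0.2365, 0.0644
R0 = Σ lx·mx = 4.3383 → 4.338

4.338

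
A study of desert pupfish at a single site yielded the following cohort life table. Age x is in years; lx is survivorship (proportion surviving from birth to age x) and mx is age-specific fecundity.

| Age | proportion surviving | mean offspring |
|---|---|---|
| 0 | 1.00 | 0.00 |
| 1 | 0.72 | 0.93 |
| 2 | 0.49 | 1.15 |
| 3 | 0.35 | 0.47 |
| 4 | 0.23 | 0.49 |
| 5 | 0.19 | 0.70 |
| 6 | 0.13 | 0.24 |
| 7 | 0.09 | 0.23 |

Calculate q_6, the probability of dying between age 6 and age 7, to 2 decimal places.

q_6 = (l_6 − l_7) / l_6 = (0.13 − 0.09) / 0.13
     = 0.04 / 0.13 = 0.307692… → 0.31

0.31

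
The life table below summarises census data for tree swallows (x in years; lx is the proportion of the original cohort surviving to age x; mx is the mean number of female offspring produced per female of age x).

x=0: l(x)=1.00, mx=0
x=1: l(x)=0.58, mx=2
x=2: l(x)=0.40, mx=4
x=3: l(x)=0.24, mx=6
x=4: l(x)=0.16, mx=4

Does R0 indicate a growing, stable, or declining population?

growing

R0 = Σ lx·mx = 0 + 1.16 + 1.6 + 1.44 + 0.64 = 4.84
R0 > 1, so the population is growing.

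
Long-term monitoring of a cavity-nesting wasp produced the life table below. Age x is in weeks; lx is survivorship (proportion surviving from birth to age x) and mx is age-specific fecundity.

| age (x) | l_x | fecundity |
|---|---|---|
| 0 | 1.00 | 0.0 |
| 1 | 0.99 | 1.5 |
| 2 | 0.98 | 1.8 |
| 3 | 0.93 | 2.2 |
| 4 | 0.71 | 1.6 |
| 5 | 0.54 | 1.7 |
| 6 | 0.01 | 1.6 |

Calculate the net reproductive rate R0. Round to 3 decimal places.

lx·mx by age: 0, 1.485, 1.764, 2.046, 1.136, 0.918, 0.016
R0 = Σ lx·mx = 7.365 → 7.365

7.365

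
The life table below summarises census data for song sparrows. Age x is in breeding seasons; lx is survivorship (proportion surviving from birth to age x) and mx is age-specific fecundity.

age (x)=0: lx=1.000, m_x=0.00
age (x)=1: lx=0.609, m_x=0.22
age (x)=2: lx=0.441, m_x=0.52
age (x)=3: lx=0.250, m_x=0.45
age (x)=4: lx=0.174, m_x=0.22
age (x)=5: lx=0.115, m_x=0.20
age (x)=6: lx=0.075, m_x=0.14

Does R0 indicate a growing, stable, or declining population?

R0 = Σ lx·mx = 0 + 0.13398 + 0.22932 + 0.1125 + 0.03828 + 0.023 + 0.0105 = 0.54758
R0 < 1, so the population is declining.

declining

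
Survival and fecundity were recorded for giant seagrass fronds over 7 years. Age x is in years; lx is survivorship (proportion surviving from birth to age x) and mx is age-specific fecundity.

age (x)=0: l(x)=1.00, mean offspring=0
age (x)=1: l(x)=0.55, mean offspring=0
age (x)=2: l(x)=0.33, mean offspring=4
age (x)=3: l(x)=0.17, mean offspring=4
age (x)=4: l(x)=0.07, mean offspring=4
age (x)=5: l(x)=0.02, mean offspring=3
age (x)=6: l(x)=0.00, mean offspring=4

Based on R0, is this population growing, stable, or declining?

R0 = Σ lx·mx = 0 + 0 + 1.32 + 0.68 + 0.28 + 0.06 + 0 = 2.34
R0 > 1, so the population is growing.

growing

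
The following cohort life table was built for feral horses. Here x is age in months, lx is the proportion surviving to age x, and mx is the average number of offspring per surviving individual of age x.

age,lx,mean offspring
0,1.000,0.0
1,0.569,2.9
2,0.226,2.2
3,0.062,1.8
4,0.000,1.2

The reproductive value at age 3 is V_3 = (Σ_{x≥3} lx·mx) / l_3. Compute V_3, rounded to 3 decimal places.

1.800

lx·mx for x ≥ 3: 0.1116, 0 → sum = 0.1116
V_3 = 0.1116 / l_3 = 0.1116 / 0.062 = 1.8 → 1.800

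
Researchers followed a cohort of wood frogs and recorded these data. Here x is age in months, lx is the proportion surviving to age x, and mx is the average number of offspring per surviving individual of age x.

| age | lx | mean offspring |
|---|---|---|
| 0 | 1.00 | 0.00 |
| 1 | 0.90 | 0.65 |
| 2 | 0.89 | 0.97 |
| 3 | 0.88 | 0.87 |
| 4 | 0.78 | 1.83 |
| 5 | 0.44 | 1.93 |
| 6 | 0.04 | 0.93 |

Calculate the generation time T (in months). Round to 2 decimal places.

3.27

lx·mx: 0, 0.585, 0.8633, 0.7656, 1.4274, 0.8492, 0.0372 → R0 = 4.5277
x·lx·mx: 0, 0.585, 1.7266, 2.2968, 5.7096, 4.246, 0.2232 → Σ = 14.7872
T = 14.7872 / 4.5277 = 3.265941… → 3.27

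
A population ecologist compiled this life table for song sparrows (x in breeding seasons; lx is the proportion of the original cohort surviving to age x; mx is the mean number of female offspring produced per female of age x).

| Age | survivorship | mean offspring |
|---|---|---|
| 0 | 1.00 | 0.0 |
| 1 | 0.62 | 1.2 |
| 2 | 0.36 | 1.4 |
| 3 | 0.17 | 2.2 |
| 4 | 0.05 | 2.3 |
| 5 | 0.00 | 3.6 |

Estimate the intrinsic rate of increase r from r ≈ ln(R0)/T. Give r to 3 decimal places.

0.288

R0 = Σ lx·mx = 0 + 0.744 + 0.504 + 0.374 + 0.115 + 0 = 1.737
Σ x·lx·mx = 3.334; T = 3.334/1.737 = 1.9194…
r ≈ ln(R0)/T = ln(1.737)/1.9194… = 0.28767… → 0.288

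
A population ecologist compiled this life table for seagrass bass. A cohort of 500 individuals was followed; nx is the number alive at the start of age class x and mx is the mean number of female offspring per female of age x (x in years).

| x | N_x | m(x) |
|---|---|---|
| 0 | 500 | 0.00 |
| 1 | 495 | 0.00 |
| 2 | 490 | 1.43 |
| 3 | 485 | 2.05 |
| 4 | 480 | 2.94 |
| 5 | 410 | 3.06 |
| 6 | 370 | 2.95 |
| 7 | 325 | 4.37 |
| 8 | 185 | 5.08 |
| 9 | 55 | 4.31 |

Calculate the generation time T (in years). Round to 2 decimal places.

5.27

lx = nx/n0 = nx/500: 1, 0.99, 0.98, 0.97, 0.96, 0.82, 0.74, 0.65, 0.37, 0.11
lx·mx: 0, 0, 1.4014, 1.9885, 2.8224, 2.5092, 2.183, 2.8405, 1.8796, 0.4741 → R0 = 16.0987
x·lx·mx: 0, 0, 2.8028, 5.9655, 11.2896, 12.546, 13.098, 19.8835, 15.0368, 4.2669 → Σ = 84.8891
T = 84.8891 / 16.0987 = 5.273041… → 5.27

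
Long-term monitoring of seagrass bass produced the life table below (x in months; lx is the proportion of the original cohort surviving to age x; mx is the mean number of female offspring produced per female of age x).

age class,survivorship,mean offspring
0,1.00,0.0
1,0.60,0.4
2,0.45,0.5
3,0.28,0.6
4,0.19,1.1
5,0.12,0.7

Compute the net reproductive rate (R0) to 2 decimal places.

0.93

lx·mx by age: 0, 0.24, 0.225, 0.168, 0.209, 0.084
R0 = Σ lx·mx = 0.926 → 0.93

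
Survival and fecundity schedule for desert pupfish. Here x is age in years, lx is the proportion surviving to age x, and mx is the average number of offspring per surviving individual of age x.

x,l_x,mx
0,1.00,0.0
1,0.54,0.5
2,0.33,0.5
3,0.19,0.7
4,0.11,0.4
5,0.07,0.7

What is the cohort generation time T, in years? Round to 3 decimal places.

2.148

lx·mx: 0, 0.27, 0.165, 0.133, 0.044, 0.049 → R0 = 0.661
x·lx·mx: 0, 0.27, 0.33, 0.399, 0.176, 0.245 → Σ = 1.42
T = 1.42 / 0.661 = 2.14826… → 2.148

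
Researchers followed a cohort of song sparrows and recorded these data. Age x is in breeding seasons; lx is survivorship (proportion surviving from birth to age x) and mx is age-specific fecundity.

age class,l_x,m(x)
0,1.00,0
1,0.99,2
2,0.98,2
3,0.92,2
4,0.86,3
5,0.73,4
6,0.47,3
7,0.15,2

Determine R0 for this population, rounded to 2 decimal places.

lx·mx by age: 0, 1.98, 1.96, 1.84, 2.58, 2.92, 1.41, 0.3
R0 = Σ lx·mx = 12.99 → 12.99

12.99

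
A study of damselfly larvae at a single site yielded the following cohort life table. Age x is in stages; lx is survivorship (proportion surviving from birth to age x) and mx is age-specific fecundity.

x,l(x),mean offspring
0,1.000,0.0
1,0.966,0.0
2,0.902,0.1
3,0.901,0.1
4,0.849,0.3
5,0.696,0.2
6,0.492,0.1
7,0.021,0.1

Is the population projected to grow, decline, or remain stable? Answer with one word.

R0 = Σ lx·mx = 0 + 0 + 0.0902 + 0.0901 + 0.2547 + 0.1392 + 0.0492 + 0.0021 = 0.6255
R0 < 1, so the population is declining.

declining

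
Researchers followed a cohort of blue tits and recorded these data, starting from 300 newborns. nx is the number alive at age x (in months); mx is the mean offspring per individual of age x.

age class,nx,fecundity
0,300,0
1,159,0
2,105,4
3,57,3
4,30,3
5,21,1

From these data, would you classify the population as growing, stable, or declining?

lx = nx/n0 = nx/300: 1, 0.53, 0.35, 0.19, 0.1, 0.07
R0 = Σ lx·mx = 0 + 0 + 1.4 + 0.57 + 0.3 + 0.07 = 2.34
R0 > 1, so the population is growing.

growing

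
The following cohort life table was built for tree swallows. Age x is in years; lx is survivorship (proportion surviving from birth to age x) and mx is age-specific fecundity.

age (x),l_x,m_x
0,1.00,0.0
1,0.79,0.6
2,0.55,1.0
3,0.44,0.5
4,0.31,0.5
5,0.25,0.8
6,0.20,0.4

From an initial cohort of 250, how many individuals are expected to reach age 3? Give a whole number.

110

Expected survivors = N0 · l_3 = 250 × 0.44 = 110 → 110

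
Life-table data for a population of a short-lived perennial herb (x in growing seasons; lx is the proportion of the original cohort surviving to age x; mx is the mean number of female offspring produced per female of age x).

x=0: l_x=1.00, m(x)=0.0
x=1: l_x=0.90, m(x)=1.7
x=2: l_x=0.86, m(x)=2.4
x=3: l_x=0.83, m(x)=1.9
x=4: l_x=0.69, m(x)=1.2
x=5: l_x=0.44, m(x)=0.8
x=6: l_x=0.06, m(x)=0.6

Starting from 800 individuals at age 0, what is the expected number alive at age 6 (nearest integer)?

Expected survivors = N0 · l_6 = 800 × 0.06 = 48 → 48

48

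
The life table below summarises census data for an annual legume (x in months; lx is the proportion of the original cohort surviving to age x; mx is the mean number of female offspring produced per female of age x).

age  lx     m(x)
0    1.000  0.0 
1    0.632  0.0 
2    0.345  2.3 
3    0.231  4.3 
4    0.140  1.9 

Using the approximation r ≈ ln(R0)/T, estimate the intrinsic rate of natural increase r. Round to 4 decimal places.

R0 = Σ lx·mx = 0 + 0 + 0.7935 + 0.9933 + 0.266 = 2.0528
Σ x·lx·mx = 5.6309; T = 5.6309/2.0528 = 2.74303…
r ≈ ln(R0)/T = ln(2.0528)/2.74303… = 0.262193… → 0.2622

0.2622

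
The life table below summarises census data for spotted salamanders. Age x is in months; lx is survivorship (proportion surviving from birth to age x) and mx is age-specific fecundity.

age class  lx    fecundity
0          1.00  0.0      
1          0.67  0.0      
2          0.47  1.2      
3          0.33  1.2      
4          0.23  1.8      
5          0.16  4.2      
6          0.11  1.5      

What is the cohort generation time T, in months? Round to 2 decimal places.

3.76

lx·mx: 0, 0, 0.564, 0.396, 0.414, 0.672, 0.165 → R0 = 2.211
x·lx·mx: 0, 0, 1.128, 1.188, 1.656, 3.36, 0.99 → Σ = 8.322
T = 8.322 / 2.211 = 3.763908… → 3.76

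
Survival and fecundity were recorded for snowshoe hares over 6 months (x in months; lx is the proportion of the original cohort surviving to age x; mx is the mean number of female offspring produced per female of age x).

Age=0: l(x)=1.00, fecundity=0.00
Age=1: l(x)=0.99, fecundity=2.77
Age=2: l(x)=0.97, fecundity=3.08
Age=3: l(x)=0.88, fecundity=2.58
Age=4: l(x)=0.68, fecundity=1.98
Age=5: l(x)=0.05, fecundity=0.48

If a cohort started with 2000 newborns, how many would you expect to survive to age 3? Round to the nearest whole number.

1760

Expected survivors = N0 · l_3 = 2000 × 0.88 = 1760 → 1760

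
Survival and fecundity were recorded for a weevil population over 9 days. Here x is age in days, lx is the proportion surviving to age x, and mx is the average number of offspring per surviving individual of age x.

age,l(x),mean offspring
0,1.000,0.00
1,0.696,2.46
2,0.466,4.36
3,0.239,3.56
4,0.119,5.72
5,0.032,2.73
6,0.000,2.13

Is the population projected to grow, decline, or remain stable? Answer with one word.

growing

R0 = Σ lx·mx = 0 + 1.71216 + 2.03176 + 0.85084 + 0.68068 + 0.08736 + 0 = 5.3628
R0 > 1, so the population is growing.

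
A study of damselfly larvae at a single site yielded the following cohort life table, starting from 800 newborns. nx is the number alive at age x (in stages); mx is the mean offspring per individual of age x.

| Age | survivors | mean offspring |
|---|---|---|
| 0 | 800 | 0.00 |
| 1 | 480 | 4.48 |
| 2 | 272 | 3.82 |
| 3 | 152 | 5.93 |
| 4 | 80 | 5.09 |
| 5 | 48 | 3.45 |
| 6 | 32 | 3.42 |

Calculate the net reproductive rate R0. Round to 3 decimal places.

lx = nx/n0 = nx/800: 1, 0.6, 0.34, 0.19, 0.1, 0.06, 0.04
lx·mx by age: 0, 2.688, 1.2988, 1.1267, 0.509, 0.207, 0.1368
R0 = Σ lx·mx = 5.9663 → 5.966

5.966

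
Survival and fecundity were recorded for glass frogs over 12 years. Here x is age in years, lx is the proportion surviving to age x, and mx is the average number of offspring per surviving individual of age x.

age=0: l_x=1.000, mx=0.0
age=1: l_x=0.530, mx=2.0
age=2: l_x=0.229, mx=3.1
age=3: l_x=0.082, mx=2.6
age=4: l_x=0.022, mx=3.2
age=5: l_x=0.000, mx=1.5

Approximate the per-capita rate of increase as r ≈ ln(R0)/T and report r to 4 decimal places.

0.4345

R0 = Σ lx·mx = 0 + 1.06 + 0.7099 + 0.2132 + 0.0704 + 0 = 2.0535
Σ x·lx·mx = 3.401; T = 3.401/2.0535 = 1.6562…
r ≈ ln(R0)/T = ln(2.0535)/1.6562… = 0.434457… → 0.4345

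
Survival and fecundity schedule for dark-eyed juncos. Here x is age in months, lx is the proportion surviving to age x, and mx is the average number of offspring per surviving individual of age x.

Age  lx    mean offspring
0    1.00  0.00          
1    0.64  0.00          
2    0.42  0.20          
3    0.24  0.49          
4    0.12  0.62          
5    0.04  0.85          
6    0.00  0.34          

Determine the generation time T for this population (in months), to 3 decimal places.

lx·mx: 0, 0, 0.084, 0.1176, 0.0744, 0.034, 0 → R0 = 0.31
x·lx·mx: 0, 0, 0.168, 0.3528, 0.2976, 0.17, 0 → Σ = 0.9884
T = 0.9884 / 0.31 = 3.188387… → 3.188

3.188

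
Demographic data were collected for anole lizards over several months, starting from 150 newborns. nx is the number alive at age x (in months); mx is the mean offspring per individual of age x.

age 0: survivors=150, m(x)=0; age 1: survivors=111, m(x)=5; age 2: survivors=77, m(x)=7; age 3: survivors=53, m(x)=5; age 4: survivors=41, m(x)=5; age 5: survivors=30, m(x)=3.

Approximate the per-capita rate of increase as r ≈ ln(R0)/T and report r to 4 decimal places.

1.0736

lx = nx/n0 = nx/150: 1, 0.74, 0.51333…, 0.35333…, 0.27333…, 0.2
R0 = Σ lx·mx = 0 + 3.7 + 3.59333… + 1.76667… + 1.36667… + 0.6 = 11.026667…
Σ x·lx·mx = 24.653333…; T = 24.653333…/11.026667… = 2.23579…
r ≈ ln(R0)/T = ln(11.026667…)/2.23579… = 1.073587… → 1.0736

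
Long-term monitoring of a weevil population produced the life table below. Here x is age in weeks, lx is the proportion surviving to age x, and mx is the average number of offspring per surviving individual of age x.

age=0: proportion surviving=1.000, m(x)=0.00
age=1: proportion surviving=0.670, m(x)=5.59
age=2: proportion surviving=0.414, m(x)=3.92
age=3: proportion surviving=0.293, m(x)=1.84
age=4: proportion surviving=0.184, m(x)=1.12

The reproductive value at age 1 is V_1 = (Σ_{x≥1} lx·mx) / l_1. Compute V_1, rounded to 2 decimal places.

lx·mx for x ≥ 1: 3.7453, 1.62288, 0.53912, 0.20608 → sum = 6.11338
V_1 = 6.11338 / l_1 = 6.11338 / 0.67 = 9.124448… → 9.12

9.12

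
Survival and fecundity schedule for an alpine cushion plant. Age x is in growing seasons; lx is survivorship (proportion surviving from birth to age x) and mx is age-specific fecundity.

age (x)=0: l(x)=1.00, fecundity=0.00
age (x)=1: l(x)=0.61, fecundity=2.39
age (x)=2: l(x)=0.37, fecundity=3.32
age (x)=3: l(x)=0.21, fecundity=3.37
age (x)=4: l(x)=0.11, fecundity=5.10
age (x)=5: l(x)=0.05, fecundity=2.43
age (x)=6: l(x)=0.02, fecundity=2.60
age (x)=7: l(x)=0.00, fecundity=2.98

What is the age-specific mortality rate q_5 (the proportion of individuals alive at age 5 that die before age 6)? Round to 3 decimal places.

0.600

q_5 = (l_5 − l_6) / l_5 = (0.05 − 0.02) / 0.05
     = 0.03 / 0.05 = 0.6 → 0.600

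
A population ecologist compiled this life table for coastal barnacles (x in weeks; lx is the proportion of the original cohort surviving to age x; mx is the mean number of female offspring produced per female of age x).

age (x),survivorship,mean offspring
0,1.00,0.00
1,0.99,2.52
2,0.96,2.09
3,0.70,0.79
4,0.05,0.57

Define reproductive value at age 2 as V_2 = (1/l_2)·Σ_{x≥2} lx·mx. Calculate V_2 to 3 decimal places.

2.696

lx·mx for x ≥ 2: 2.0064, 0.553, 0.0285 → sum = 2.5879
V_2 = 2.5879 / l_2 = 2.5879 / 0.96 = 2.695729… → 2.696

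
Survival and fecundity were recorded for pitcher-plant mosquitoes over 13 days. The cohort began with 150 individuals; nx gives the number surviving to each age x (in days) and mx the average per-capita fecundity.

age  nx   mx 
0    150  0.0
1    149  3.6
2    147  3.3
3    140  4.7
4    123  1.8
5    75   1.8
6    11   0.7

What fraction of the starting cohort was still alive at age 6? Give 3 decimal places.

l_6 = n_6/n_0 = 11/150 = 0.073333… → 0.073

0.073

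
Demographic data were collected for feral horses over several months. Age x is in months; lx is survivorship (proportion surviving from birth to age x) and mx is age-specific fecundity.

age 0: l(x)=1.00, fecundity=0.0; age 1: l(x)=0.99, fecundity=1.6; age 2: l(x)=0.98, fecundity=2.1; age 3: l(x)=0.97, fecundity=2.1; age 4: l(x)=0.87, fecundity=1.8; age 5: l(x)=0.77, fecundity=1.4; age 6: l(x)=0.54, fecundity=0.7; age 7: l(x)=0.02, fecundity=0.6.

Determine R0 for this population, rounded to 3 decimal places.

lx·mx by age: 0, 1.584, 2.058, 2.037, 1.566, 1.078, 0.378, 0.012
R0 = Σ lx·mx = 8.713 → 8.713

8.713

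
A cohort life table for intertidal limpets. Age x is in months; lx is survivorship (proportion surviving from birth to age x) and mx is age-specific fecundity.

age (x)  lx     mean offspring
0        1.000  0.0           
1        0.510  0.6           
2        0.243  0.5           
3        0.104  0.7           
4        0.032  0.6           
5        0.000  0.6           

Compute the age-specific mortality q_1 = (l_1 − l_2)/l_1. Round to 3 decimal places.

q_1 = (l_1 − l_2) / l_1 = (0.51 − 0.243) / 0.51
     = 0.267 / 0.51 = 0.523529… → 0.524

0.524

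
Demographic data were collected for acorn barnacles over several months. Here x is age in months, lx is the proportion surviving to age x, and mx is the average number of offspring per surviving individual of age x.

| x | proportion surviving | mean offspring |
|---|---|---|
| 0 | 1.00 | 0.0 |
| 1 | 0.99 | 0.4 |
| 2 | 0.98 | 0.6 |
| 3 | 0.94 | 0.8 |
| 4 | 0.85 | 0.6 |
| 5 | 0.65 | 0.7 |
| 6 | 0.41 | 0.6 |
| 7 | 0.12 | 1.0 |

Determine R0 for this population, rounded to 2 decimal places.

3.07

lx·mx by age: 0, 0.396, 0.588, 0.752, 0.51, 0.455, 0.246, 0.12
R0 = Σ lx·mx = 3.067 → 3.07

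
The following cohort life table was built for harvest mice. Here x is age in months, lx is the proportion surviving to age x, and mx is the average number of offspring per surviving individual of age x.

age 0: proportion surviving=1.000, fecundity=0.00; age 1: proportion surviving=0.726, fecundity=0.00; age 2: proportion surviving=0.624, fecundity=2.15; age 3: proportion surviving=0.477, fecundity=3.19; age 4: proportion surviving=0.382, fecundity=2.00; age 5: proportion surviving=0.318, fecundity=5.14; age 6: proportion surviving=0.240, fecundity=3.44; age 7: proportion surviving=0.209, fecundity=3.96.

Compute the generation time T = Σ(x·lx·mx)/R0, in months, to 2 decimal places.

lx·mx: 0, 0, 1.3416, 1.52163, 0.764, 1.63452, 0.8256, 0.82764 → R0 = 6.91499
x·lx·mx: 0, 0, 2.6832, 4.56489, 3.056, 8.1726, 4.9536, 5.79348 → Σ = 29.22377
T = 29.22377 / 6.91499 = 4.226148… → 4.23

4.23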